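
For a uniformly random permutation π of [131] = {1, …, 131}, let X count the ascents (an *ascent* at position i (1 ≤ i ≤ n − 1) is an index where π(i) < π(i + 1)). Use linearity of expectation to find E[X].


Write X = Σ X_I over i = 1, …, 130, with X_I the indicator of one ascent.
There are 130 indicators.
For each fixed i, the pair (π(i), π(i+1)) is a uniformly random ordered pair of distinct values from {1, …, 131}; by symmetry P[π(i) < π(i+1)] = 1/2.
By linearity: E[X] = 130 · (1/2) = (131 − 1) · (1/2) = 65 ≈ 65.0000.

E[X] = 65 = 65.0000.


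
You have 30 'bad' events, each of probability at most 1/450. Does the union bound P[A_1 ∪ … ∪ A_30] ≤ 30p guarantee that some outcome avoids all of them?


Union bound: P[∪_{i=1}^{30} A_i] ≤ Σ_i P[A_i] ≤ 30·p = 30·(1/450) = 1/15.
Numerically: 1/15 ≈ 0.067.
Is 1/15 < 1? YES.
Since P[∪ A_i] ≤ 1/15 < 1, the complement has P[∩ A_i^c] ≥ 1 − 1/15 = 14/15 > 0, so some outcome avoids every A_i.

30·p = 1/15 ≈ 0.067; existence CERTIFIED by the union bound.


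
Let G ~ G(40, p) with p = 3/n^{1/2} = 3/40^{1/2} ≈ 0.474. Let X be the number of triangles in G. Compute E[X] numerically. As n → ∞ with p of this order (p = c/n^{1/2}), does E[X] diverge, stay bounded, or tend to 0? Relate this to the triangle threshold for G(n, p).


Number of potential triangles: C(40, 3) = 9880.
Each occurs with probability p³ ≈ (0.474)³ ≈ 1.06727e-01.
By linearity: E[X] = C(40, 3)·p³ ≈ 9880 · 1.06727e-01 ≈ 1054.461.
Since α = 1/2 < 1, p = c/n^{1/2} ≫ 1/n is above the triangle threshold p ~ 1/n. Asymptotically E[X] ~ (c³/6)·n^{3(1−α)} = (3³/6)·n^{1.5} → ∞; triangles are abundant w.h.p.

E[X] ≈ 1054.461; in regime p = Θ(1/n^{1/2}) E[X] diverges (above the triangle threshold p ~ 1/n).


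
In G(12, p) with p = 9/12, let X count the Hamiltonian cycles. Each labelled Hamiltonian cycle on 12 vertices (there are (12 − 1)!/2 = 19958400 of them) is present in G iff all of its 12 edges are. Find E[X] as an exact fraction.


K_12 has (12 − 1)!/2 = 19958400 labelled Hamiltonian cycles.
For each such Hamiltonian cycle H, let X_H = 1 if all 12 edges of H are present in G. Then P[X_H = 1] = p^{12} = (3/4)^{12} = 531441/16777216.
Summing the indicators: E[X] = Σ_H E[X_H] = 19958400 · p^{12} = 19958400 · 531441/16777216 = 82864937925/131072.
Numerically: E[X] ≈ 6.322e+05.

E[X] = 19958400 · (3/4)^{12} = 82864937925/131072 ≈ 6.322e+05.


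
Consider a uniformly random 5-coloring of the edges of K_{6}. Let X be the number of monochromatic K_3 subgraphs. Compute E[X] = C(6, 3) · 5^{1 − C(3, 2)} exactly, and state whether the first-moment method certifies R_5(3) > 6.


E[X] = C(6, 3) · 5^{1 − 3} = 20 · 5^{−2} = 20/25.
As a reduced fraction: E[X] = 4/5 ≈ 0.80000.
Is E[X] < 1? YES.
Since E[X] < 1, there exists a 5-coloring of K_{6} with no monochromatic K_3; hence R_5(3) > 6.

E[X] = 4/5 ≈ 0.80000; E[X] < 1, so R_5(3) > 6.


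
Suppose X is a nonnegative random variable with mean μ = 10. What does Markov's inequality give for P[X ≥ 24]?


μ = E[X] = 10, a = 24.
Markov: P[X ≥ 24] ≤ μ/a = (10)/24 = 5/12.
Numerically: ≈ 0.416667.
(Since a = 24 > μ = 10.000000, the bound 5/12 is < 1 and informative.)

P[X ≥ 24] ≤ 5/12 ≈ 0.416667.


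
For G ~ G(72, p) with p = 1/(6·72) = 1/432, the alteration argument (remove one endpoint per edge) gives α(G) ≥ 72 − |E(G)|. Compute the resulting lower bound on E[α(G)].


E[|E(G)|] = C(72, 2)·p = 2556 · (1/432) = 71/12.
E[α(G)] ≥ n − E[|E(G)|] = 72 − 71/12 = 793/12.
Numerically: ≈ 66.08333.
(This is only a lower bound; the true E[α(G)] may be larger.)

E[α(G)] ≥ 793/12 ≈ 66.08333.


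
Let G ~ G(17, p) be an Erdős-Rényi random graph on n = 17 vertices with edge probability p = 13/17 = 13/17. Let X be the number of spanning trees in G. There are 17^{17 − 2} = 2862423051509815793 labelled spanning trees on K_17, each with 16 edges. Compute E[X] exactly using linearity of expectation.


K_17 has 17^{17 − 2} = 2862423051509815793 labelled spanning trees.
For each such spanning tree H, let X_H = 1 if all 16 edges of H are present in G. Then P[X_H = 1] = p^{16} = (13/17)^{16} = 665416609183179841/48661191875666868481.
By linearity of expectation: E[X] = Σ_H E[X_H] = 2862423051509815793 · p^{16} = 2862423051509815793 · 665416609183179841/48661191875666868481 = 665416609183179841/17.
Numerically: E[X] ≈ 3.91e+16.

E[X] = 2862423051509815793 · (13/17)^{16} = 665416609183179841/17 ≈ 3.91e+16.


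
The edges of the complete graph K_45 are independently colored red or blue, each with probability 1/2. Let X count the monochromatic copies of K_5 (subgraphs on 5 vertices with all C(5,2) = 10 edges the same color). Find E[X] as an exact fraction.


Let X = Σ_S X_S over the C(45, 5) = 1221759 subsets S of size 5, where X_S = 1 if the K_5 on S is monochromatic.
For a fixed S, the K_5 on S has C(5, 2) = 10 edges. P[all 10 edges red] = (1/2)^10, and likewise for blue, so P[monochromatic] = 2·(1/2)^10 = 2^{1 − 10} = 1/512.
Summing: E[X] = C(45, 5) · 2^{1 − 10} = 1221759 · 1/512 = 1221759/512.
Numerically: E[X] ≈ 2386.24805.

E[X] = C(45,5)·2^(1−C(5,2)) = 1221759/512 ≈ 2386.24805.


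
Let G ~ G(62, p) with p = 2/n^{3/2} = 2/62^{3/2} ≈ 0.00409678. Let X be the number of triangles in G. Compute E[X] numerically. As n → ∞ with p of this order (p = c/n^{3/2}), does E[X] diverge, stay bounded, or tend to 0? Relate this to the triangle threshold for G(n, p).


Number of potential triangles: C(62, 3) = 37820.
Each occurs with probability p³ ≈ (0.00409678)³ ≈ 6.87586568e-08.
By linearity: E[X] = C(62, 3)·p³ ≈ 37820 · 6.87586568e-08 ≈ 0.002600.
Since α = 3/2 > 1, p = c/n^{3/2} = o(1/n) is below the triangle threshold p ~ 1/n. Asymptotically E[X] ~ (c³/6)·n^{3(1−α)} = (2³/6)·n^{-1.5} → 0, so by Markov's inequality G has no triangles w.h.p.

E[X] ≈ 0.002600; in regime p = Θ(1/n^{3/2}) E[X] tends to 0 (below the triangle threshold p ~ 1/n).


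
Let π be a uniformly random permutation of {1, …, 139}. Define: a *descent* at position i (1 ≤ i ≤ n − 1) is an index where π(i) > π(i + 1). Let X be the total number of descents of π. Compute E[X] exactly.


Write X = Σ X_I over i = 1, …, 138, with X_I the indicator of one descent.
There are 138 indicators.
For each fixed i, the pair (π(i), π(i+1)) is a uniformly random ordered pair of distinct values from {1, …, 139}; by symmetry P[π(i) > π(i+1)] = 1/2.
By linearity: E[X] = 138 · (1/2) = (139 − 1) · (1/2) = 69 ≈ 69.000.

E[X] = 69 = 69.000.


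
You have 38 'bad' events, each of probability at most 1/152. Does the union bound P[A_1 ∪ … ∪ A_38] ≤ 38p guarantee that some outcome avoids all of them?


Union bound: P[∪_{i=1}^{38} A_i] ≤ Σ_i P[A_i] ≤ 38·p = 38·(1/152) = 1/4.
Numerically: 1/4 ≈ 0.2500000.
Is 1/4 < 1? YES.
Since P[∪ A_i] ≤ 1/4 < 1, the complement has P[∩ A_i^c] ≥ 1 − 1/4 = 3/4 > 0, so some outcome avoids every A_i.

38·p = 1/4 ≈ 0.2500000; existence CERTIFIED by the union bound.


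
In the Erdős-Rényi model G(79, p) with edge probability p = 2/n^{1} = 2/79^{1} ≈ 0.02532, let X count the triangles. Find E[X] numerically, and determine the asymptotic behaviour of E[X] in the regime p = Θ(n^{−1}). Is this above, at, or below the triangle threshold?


Number of potential triangles: C(79, 3) = 79079.
Each occurs with probability p³ ≈ (0.02532)³ ≈ 1.622590e-05.
By linearity: E[X] = C(79, 3)·p³ ≈ 79079 · 1.622590e-05 ≈ 1.2831.
Here α = 1, so p = 2/n is exactly at the triangle threshold p ~ 1/n. Asymptotically E[X] → c³/6 = 2³/6 = 4/3 ≈ 1.3333, a bounded constant. In this regime the triangle count is asymptotically Poisson(c³/6).

E[X] ≈ 1.2831; in regime p = Θ(1/n^{1}) E[X] stays bounded (at the triangle threshold p ~ 1/n).


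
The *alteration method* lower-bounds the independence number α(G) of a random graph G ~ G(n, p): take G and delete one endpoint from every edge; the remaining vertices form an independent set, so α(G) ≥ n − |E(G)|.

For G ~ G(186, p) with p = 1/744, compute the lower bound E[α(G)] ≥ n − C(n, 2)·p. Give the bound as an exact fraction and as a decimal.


E[|E(G)|] = C(186, 2)·p = 17205 · (1/744) = 185/8.
E[α(G)] ≥ n − E[|E(G)|] = 186 − 185/8 = 1303/8.
Numerically: ≈ 162.875000.
(This is only a lower bound; the true E[α(G)] may be larger.)

E[α(G)] ≥ 1303/8 ≈ 162.875000.


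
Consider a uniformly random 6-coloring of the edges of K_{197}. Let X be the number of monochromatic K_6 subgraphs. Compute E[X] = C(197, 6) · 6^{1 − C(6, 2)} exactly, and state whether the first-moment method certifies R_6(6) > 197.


E[X] = C(197, 6) · 6^{1 − 15} = 75176946208 · 6^{−14} = 75176946208/78364164096.
As a reduced fraction: E[X] = 2349279569/2448880128 ≈ 0.959328.
Is E[X] < 1? YES.
Since E[X] < 1, there exists a 6-coloring of K_{197} with no monochromatic K_6; hence R_6(6) > 197.

E[X] = 2349279569/2448880128 ≈ 0.959328; E[X] < 1, so R_6(6) > 197.


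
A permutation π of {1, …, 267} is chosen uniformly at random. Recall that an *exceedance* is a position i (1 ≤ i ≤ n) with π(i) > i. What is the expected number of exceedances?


Write X = Σ_{i=1}^{267} X_i, where X_i = 1_{π(i) > i}.
For each fixed i, π(i) is uniform over {1, …, 267} (marginal of a uniform permutation), so P[π(i) > i] = (n − i)/n. Summing: Σ_{i=1}^{267} (n − i)/n = (0 + 1 + … + 266)/267 = 267(267 − 1)/(2·267) = (267 − 1)/2.
Hence E[X] = Σ_{i=1}^{267} (267 − i)/267 = 133 ≈ 133.0000.

E[X] = 133 = 133.0000.


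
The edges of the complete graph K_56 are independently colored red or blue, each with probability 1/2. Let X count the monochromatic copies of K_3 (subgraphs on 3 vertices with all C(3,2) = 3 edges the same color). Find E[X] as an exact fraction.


Let X = Σ_S X_S over the C(56, 3) = 27720 subsets S of size 3, where X_S = 1 if the K_3 on S is monochromatic.
For a fixed S, the K_3 on S has C(3, 2) = 3 edges. P[all 3 edges red] = (1/2)^3, and likewise for blue, so P[monochromatic] = 2·(1/2)^3 = 2^{1 − 3} = 1/4.
By linearity: E[X] = C(56, 3) · 2^{1 − 3} = 27720 · 1/4 = 6930.
Numerically: E[X] ≈ 6930.0000.

E[X] = C(56,3)·2^(1−C(3,2)) = 6930 ≈ 6930.0000.


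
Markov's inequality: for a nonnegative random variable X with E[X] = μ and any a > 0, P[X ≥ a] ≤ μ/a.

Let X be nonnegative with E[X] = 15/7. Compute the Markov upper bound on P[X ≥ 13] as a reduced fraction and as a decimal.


μ = E[X] = 15/7, a = 13.
Markov: P[X ≥ 13] ≤ μ/a = (15/7)/13 = 15/91.
Numerically: ≈ 0.16484.
(Since a = 13 > μ = 2.14286, the bound 15/91 is < 1 and informative.)

P[X ≥ 13] ≤ 15/91 ≈ 0.16484.


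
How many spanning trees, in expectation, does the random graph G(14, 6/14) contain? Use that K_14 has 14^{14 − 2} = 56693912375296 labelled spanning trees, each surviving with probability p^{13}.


K_14 has 14^{14 − 2} = 56693912375296 labelled spanning trees.
For each such spanning tree H, let X_H = 1 if all 13 edges of H are present in G. Then P[X_H = 1] = p^{13} = (3/7)^{13} = 1594323/96889010407.
By linearity of expectation: E[X] = Σ_H E[X_H] = 56693912375296 · p^{13} = 56693912375296 · 1594323/96889010407 = 6530347008/7.
Numerically: E[X] ≈ 9.3291e+08.

E[X] = 56693912375296 · (3/7)^{13} = 6530347008/7 ≈ 9.3291e+08.


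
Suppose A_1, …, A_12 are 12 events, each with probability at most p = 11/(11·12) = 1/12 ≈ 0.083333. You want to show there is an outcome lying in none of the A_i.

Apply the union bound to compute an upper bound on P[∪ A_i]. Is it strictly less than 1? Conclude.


Union bound: P[∪_{i=1}^{12} A_i] ≤ Σ_i P[A_i] ≤ 12·p = 12·(1/12) = 1.
Numerically: 1 ≈ 1.000000.
Is 1 < 1? NO.
Since the bound 1 is ≥ 1, the union bound is uninformative here; it does NOT by itself certify existence.

12·p = 1 ≈ 1.000000; existence NOT certified by the union bound.


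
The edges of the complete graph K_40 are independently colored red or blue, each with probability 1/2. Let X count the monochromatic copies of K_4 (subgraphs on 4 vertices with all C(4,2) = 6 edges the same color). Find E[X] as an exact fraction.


Let X = Σ_S X_S over the C(40, 4) = 91390 subsets S of size 4, where X_S = 1 if the K_4 on S is monochromatic.
For a fixed S, the K_4 on S has C(4, 2) = 6 edges. P[all 6 edges red] = (1/2)^6, and likewise for blue, so P[monochromatic] = 2·(1/2)^6 = 2^{1 − 6} = 1/32.
Summing: E[X] = C(40, 4) · 2^{1 − 6} = 91390 · 1/32 = 45695/16.
Numerically: E[X] ≈ 2855.9375.

E[X] = C(40,4)·2^(1−C(4,2)) = 45695/16 ≈ 2855.9375.


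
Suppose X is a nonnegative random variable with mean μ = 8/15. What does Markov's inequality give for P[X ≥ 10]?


μ = E[X] = 8/15, a = 10.
Markov: P[X ≥ 10] ≤ μ/a = (8/15)/10 = 4/75.
Numerically: ≈ 0.05333.
(Since a = 10 > μ = 0.53333, the bound 4/75 is < 1 and informative.)

P[X ≥ 10] ≤ 4/75 ≈ 0.05333.


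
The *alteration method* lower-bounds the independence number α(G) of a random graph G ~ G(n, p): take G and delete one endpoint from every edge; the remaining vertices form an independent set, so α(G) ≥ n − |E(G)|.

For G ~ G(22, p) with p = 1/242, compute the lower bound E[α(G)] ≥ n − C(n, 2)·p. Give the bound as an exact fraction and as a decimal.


E[|E(G)|] = C(22, 2)·p = 231 · (1/242) = 21/22.
E[α(G)] ≥ n − E[|E(G)|] = 22 − 21/22 = 463/22.
Numerically: ≈ 21.04545.
(This is only a lower bound; the true E[α(G)] may be larger.)

E[α(G)] ≥ 463/22 ≈ 21.04545.


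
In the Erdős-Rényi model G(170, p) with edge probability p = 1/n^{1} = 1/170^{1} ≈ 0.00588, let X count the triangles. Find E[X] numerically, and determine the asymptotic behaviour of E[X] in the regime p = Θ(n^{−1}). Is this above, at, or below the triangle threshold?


Number of potential triangles: C(170, 3) = 804440.
Each occurs with probability p³ ≈ (0.00588)³ ≈ 2.03542e-07.
By linearity: E[X] = C(170, 3)·p³ ≈ 804440 · 2.03542e-07 ≈ 0.164.
Here α = 1, so p = 1/n is exactly at the triangle threshold p ~ 1/n. Asymptotically E[X] → c³/6 = 1³/6 = 1/6 ≈ 0.167, a bounded constant. In this regime the triangle count is asymptotically Poisson(c³/6).

E[X] ≈ 0.164; in regime p = Θ(1/n^{1}) E[X] stays bounded (at the triangle threshold p ~ 1/n).


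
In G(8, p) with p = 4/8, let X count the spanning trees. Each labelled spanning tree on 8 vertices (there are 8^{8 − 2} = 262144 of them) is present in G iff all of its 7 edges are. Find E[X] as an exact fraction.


K_8 has 8^{8 − 2} = 262144 labelled spanning trees.
For each such spanning tree H, let X_H = 1 if all 7 edges of H are present in G. Then P[X_H = 1] = p^{7} = (1/2)^{7} = 1/128.
By linearity: E[X] = Σ_H E[X_H] = 262144 · p^{7} = 262144 · 1/128 = 2048.
Numerically: E[X] ≈ 2.05e+03.

E[X] = 262144 · (1/2)^{7} = 2048 ≈ 2.05e+03.


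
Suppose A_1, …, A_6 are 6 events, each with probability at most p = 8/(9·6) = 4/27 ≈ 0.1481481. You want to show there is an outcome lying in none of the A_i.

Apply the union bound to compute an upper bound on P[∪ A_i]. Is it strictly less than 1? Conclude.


Union bound: P[∪_{i=1}^{6} A_i] ≤ Σ_i P[A_i] ≤ 6·p = 6·(4/27) = 8/9.
Numerically: 8/9 ≈ 0.8888889.
Is 8/9 < 1? YES.
Since P[∪ A_i] ≤ 8/9 < 1, the complement has P[∩ A_i^c] ≥ 1 − 8/9 = 1/9 > 0, so some outcome avoids every A_i.

6·p = 8/9 ≈ 0.8888889; existence CERTIFIED by the union bound.


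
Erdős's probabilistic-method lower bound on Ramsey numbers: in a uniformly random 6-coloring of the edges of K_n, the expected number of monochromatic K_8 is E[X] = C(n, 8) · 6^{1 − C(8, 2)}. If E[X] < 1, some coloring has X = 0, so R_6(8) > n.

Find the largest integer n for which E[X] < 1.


We need C(n, 8) · 6^{1 − 28} < 1, i.e. C(n, 8) < 6^{28 − 1} = 1023490369077469249536.
Check values of n near the boundary:
  n = 1592: C(1592, 8) = 1005480414540892933435; 1005480414540892933435 < 1023490369077469249536? YES
  n = 1593: C(1593, 8) = 1010555394551193970323; 1010555394551193970323 < 1023490369077469249536? YES
  n = 1594: C(1594, 8) = 1015652773590544255167; 1015652773590544255167 < 1023490369077469249536? YES
  n = 1595: C(1595, 8) = 1020772636343363633895; 1020772636343363633895 < 1023490369077469249536? YES
  n = 1596: C(1596, 8) = 1025915067760710553965; 1025915067760710553965 < 1023490369077469249536? NO
  n = 1597: C(1597, 8) = 1031080153060953275445; 1031080153060953275445 < 1023490369077469249536? NO
  n = 1598: C(1598, 8) = 1036267977730442348529; 1036267977730442348529 < 1023490369077469249536? NO
The largest n with C(n, 8) < 1023490369077469249536 is n = 1595 (where E[X] = 113419181815929292655/113721152119718805504 ≈ 0.997345). Hence R_6(8) > 1595, i.e. R_6(8) ≥ 1596.

Largest n = 1595; hence R_6(8) > 1595.


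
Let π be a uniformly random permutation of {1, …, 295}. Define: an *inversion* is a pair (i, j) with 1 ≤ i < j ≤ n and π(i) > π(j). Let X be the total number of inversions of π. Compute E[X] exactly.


Write X = Σ X_I over the C(295, 2) = 43365 pairs i < j, with X_I the indicator of one inversion.
There are 43365 indicators.
For each fixed pair i < j, the values π(i) and π(j) are two distinct elements of {1, …, 295} in uniformly random order; by symmetry P[π(i) > π(j)] = 1/2.
By linearity: E[X] = 43365 · (1/2) = C(295, 2) · (1/2) = 43365/2 = 43365/2 ≈ 21682.500000.

E[X] = 43365/2 = 21682.500000.


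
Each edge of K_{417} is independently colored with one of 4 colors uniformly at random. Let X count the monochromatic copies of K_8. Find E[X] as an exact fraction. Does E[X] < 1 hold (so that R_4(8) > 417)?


E[X] = C(417, 8) · 4^{1 − 28} = 21194845068522060 · 4^{−27} = 21194845068522060/18014398509481984.
As a reduced fraction: E[X] = 5298711267130515/4503599627370496 ≈ 1.17655.
Is E[X] < 1? NO.
Since E[X] ≥ 1, the first-moment bound is inconclusive at n = 417; it does NOT by itself certify R_4(8) > 417.

E[X] = 5298711267130515/4503599627370496 ≈ 1.17655; E[X] ≥ 1; first-moment method inconclusive here.


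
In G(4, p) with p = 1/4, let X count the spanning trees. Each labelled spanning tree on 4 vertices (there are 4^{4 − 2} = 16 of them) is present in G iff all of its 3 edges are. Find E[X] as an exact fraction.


K_4 has 4^{4 − 2} = 16 labelled spanning trees.
For each such spanning tree H, let X_H = 1 if all 3 edges of H are present in G. Then P[X_H = 1] = p^{3} = (1/4)^{3} = 1/64.
Summing the indicators: E[X] = Σ_H E[X_H] = 16 · p^{3} = 16 · 1/64 = 1/4.
Numerically: E[X] ≈ 0.25.

E[X] = 16 · (1/4)^{3} = 1/4 ≈ 0.25.


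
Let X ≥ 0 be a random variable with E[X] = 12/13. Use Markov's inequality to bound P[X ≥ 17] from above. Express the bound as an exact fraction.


μ = E[X] = 12/13, a = 17.
Markov: P[X ≥ 17] ≤ μ/a = (12/13)/17 = 12/221.
Numerically: ≈ 0.054.
(Since a = 17 > μ = 0.923, the bound 12/221 is < 1 and informative.)

P[X ≥ 17] ≤ 12/221 ≈ 0.054.


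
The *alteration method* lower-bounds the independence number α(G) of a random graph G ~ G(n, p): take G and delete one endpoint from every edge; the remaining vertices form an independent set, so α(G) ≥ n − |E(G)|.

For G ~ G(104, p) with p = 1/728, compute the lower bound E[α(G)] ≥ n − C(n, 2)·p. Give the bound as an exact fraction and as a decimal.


E[|E(G)|] = C(104, 2)·p = 5356 · (1/728) = 103/14.
E[α(G)] ≥ n − E[|E(G)|] = 104 − 103/14 = 1353/14.
Numerically: ≈ 96.643.
(This is only a lower bound; the true E[α(G)] may be larger.)

E[α(G)] ≥ 1353/14 ≈ 96.643.


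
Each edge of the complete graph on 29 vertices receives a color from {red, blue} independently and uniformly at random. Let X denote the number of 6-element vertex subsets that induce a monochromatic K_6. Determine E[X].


Let X = Σ_S X_S over the C(29, 6) = 475020 subsets S of size 6, where X_S = 1 if the K_6 on S is monochromatic.
For a fixed S, the K_6 on S has C(6, 2) = 15 edges. P[all 15 edges red] = (1/2)^15, and likewise for blue, so P[monochromatic] = 2·(1/2)^15 = 2^{1 − 15} = 1/16384.
By linearity of expectation: E[X] = C(29, 6) · 2^{1 − 15} = 475020 · 1/16384 = 118755/4096.
Numerically: E[X] ≈ 28.9929.

E[X] = C(29,6)·2^(1−C(6,2)) = 118755/4096 ≈ 28.9929.


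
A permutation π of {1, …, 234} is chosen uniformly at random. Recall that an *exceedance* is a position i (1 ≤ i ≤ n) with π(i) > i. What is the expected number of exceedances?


Write X = Σ_{i=1}^{234} X_i, where X_i = 1_{π(i) > i}.
For each fixed i, π(i) is uniform over {1, …, 234} (marginal of a uniform permutation), so P[π(i) > i] = (n − i)/n. Summing: Σ_{i=1}^{234} (n − i)/n = (0 + 1 + … + 233)/234 = 234(234 − 1)/(2·234) = (234 − 1)/2.
Hence E[X] = Σ_{i=1}^{234} (234 − i)/234 = 233/2 ≈ 116.5000.

E[X] = 233/2 = 116.5000.


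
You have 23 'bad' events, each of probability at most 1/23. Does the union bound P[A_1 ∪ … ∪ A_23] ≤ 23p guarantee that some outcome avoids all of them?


Union bound: P[∪_{i=1}^{23} A_i] ≤ Σ_i P[A_i] ≤ 23·p = 23·(1/23) = 1.
Numerically: 1 ≈ 1.00000.
Is 1 < 1? NO.
Since the bound 1 is ≥ 1, the union bound is uninformative here; it does NOT by itself certify existence.

23·p = 1 ≈ 1.00000; existence NOT certified by the union bound.


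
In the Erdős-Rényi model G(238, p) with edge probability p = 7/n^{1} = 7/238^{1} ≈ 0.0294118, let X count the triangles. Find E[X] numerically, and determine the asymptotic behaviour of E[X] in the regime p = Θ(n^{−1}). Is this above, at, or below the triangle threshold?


Number of potential triangles: C(238, 3) = 2218636.
Each occurs with probability p³ ≈ (0.0294118)³ ≈ 2.54427030e-05.
By linearity: E[X] = C(238, 3)·p³ ≈ 2218636 · 2.54427030e-05 ≈ 56.448097.
Here α = 1, so p = 7/n is exactly at the triangle threshold p ~ 1/n. Asymptotically E[X] → c³/6 = 7³/6 = 343/6 ≈ 57.166667, a bounded constant. In this regime the triangle count is asymptotically Poisson(c³/6).

E[X] ≈ 56.448097; in regime p = Θ(1/n^{1}) E[X] stays bounded (at the triangle threshold p ~ 1/n).


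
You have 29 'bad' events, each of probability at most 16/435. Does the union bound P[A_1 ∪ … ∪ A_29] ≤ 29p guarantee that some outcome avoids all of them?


Union bound: P[∪_{i=1}^{29} A_i] ≤ Σ_i P[A_i] ≤ 29·p = 29·(16/435) = 16/15.
Numerically: 16/15 ≈ 1.0666667.
Is 16/15 < 1? NO.
Since the bound 16/15 is ≥ 1, the union bound is uninformative here; it does NOT by itself certify existence.

29·p = 16/15 ≈ 1.0666667; existence NOT certified by the union bound.


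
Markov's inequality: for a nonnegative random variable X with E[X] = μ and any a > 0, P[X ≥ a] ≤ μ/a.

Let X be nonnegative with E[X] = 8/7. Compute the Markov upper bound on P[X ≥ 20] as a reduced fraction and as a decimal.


μ = E[X] = 8/7, a = 20.
Markov: P[X ≥ 20] ≤ μ/a = (8/7)/20 = 2/35.
Numerically: ≈ 0.0571.
(Since a = 20 > μ = 1.1429, the bound 2/35 is < 1 and informative.)

P[X ≥ 20] ≤ 2/35 ≈ 0.0571.


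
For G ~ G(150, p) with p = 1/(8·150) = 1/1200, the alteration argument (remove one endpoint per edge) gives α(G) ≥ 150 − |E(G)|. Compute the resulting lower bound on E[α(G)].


E[|E(G)|] = C(150, 2)·p = 11175 · (1/1200) = 149/16.
E[α(G)] ≥ n − E[|E(G)|] = 150 − 149/16 = 2251/16.
Numerically: ≈ 140.68750.
(This is only a lower bound; the true E[α(G)] may be larger.)

E[α(G)] ≥ 2251/16 ≈ 140.68750.


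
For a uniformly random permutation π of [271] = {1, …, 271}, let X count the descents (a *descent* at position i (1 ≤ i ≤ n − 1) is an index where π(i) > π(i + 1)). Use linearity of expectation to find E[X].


Write X = Σ X_I over i = 1, …, 270, with X_I the indicator of one descent.
There are 270 indicators.
For each fixed i, the pair (π(i), π(i+1)) is a uniformly random ordered pair of distinct values from {1, …, 271}; by symmetry P[π(i) > π(i+1)] = 1/2.
By linearity: E[X] = 270 · (1/2) = (271 − 1) · (1/2) = 135 ≈ 135.000000.

E[X] = 135 = 135.000000.


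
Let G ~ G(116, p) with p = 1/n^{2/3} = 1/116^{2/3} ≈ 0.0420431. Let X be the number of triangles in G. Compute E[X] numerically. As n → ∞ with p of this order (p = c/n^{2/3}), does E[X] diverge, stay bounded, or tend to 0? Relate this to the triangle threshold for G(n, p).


Number of potential triangles: C(116, 3) = 253460.
Each occurs with probability p³ ≈ (0.0420431)³ ≈ 7.43162901e-05.
By linearity: E[X] = C(116, 3)·p³ ≈ 253460 · 7.43162901e-05 ≈ 18.836207.
Since α = 2/3 < 1, p = c/n^{2/3} ≫ 1/n is above the triangle threshold p ~ 1/n. Asymptotically E[X] ~ (c³/6)·n^{3(1−α)} = (1³/6)·n^{1} → ∞; triangles are abundant w.h.p.

E[X] ≈ 18.836207; in regime p = Θ(1/n^{2/3}) E[X] diverges (above the triangle threshold p ~ 1/n).


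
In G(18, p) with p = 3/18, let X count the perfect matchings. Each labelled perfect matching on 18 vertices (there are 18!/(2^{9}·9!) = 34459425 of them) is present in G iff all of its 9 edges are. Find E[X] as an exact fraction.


K_18 has 18!/(2^{9}·9!) = 34459425 labelled perfect matchings.
For each such perfect matching H, let X_H = 1 if all 9 edges of H are present in G. Then P[X_H = 1] = p^{9} = (1/6)^{9} = 1/10077696.
Summing the indicators: E[X] = Σ_H E[X_H] = 34459425 · p^{9} = 34459425 · 1/10077696 = 425425/124416.
Numerically: E[X] ≈ 3.4194.

E[X] = 34459425 · (1/6)^{9} = 425425/124416 ≈ 3.4194.


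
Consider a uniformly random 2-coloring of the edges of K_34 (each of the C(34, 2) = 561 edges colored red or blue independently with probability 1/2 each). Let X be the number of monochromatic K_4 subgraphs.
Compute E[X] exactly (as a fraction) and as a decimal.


Let X = Σ_S X_S over the C(34, 4) = 46376 subsets S of size 4, where X_S = 1 if the K_4 on S is monochromatic.
For a fixed S, the K_4 on S has C(4, 2) = 6 edges. P[all 6 edges red] = (1/2)^6, and likewise for blue, so P[monochromatic] = 2·(1/2)^6 = 2^{1 − 6} = 1/32.
Summing: E[X] = C(34, 4) · 2^{1 − 6} = 46376 · 1/32 = 5797/4.
Numerically: E[X] ≈ 1449.25000.

E[X] = C(34,4)·2^(1−C(4,2)) = 5797/4 ≈ 1449.25000.


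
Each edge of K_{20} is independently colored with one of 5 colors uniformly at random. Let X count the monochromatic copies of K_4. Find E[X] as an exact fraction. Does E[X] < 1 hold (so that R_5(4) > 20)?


E[X] = C(20, 4) · 5^{1 − 6} = 4845 · 5^{−5} = 4845/3125.
As a reduced fraction: E[X] = 969/625 ≈ 1.550400.
Is E[X] < 1? NO.
Since E[X] ≥ 1, the first-moment bound is inconclusive at n = 20; it does NOT by itself certify R_5(4) > 20.

E[X] = 969/625 ≈ 1.550400; E[X] ≥ 1; first-moment method inconclusive here.


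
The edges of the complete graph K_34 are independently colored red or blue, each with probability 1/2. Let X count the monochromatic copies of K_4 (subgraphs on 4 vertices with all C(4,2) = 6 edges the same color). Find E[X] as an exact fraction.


Let X = Σ_S X_S over the C(34, 4) = 46376 subsets S of size 4, where X_S = 1 if the K_4 on S is monochromatic.
For a fixed S, the K_4 on S has C(4, 2) = 6 edges. P[all 6 edges red] = (1/2)^6, and likewise for blue, so P[monochromatic] = 2·(1/2)^6 = 2^{1 − 6} = 1/32.
Summing: E[X] = C(34, 4) · 2^{1 − 6} = 46376 · 1/32 = 5797/4.
Numerically: E[X] ≈ 1449.250000.

E[X] = C(34,4)·2^(1−C(4,2)) = 5797/4 ≈ 1449.250000.


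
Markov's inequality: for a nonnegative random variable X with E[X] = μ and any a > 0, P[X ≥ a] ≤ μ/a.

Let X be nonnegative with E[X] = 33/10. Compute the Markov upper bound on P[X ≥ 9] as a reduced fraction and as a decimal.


μ = E[X] = 33/10, a = 9.
Markov: P[X ≥ 9] ≤ μ/a = (33/10)/9 = 11/30.
Numerically: ≈ 0.3667.
(Since a = 9 > μ = 3.3000, the bound 11/30 is < 1 and informative.)

P[X ≥ 9] ≤ 11/30 ≈ 0.3667.


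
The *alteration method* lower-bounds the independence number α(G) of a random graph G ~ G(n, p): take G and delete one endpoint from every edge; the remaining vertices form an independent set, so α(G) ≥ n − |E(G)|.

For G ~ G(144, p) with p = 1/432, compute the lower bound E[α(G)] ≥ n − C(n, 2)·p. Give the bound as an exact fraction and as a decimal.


E[|E(G)|] = C(144, 2)·p = 10296 · (1/432) = 143/6.
E[α(G)] ≥ n − E[|E(G)|] = 144 − 143/6 = 721/6.
Numerically: ≈ 120.1667.
(This is only a lower bound; the true E[α(G)] may be larger.)

E[α(G)] ≥ 721/6 ≈ 120.1667.


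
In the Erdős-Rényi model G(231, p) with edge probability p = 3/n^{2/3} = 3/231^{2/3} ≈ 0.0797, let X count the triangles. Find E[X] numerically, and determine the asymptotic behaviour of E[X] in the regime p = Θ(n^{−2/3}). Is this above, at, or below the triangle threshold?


Number of potential triangles: C(231, 3) = 2027795.
Each occurs with probability p³ ≈ (0.0797)³ ≈ 5.05988e-04.
By linearity: E[X] = C(231, 3)·p³ ≈ 2027795 · 5.05988e-04 ≈ 1026.039.
Since α = 2/3 < 1, p = c/n^{2/3} ≫ 1/n is above the triangle threshold p ~ 1/n. Asymptotically E[X] ~ (c³/6)·n^{3(1−α)} = (3³/6)·n^{1} → ∞; triangles are abundant w.h.p.

E[X] ≈ 1026.039; in regime p = Θ(1/n^{2/3}) E[X] diverges (above the triangle threshold p ~ 1/n).


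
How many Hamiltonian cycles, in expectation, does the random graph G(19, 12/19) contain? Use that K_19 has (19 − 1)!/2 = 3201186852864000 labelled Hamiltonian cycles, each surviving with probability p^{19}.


K_19 has (19 − 1)!/2 = 3201186852864000 labelled Hamiltonian cycles.
For each such Hamiltonian cycle H, let X_H = 1 if all 19 edges of H are present in G. Then P[X_H = 1] = p^{19} = (12/19)^{19} = 319479999370622926848/1978419655660313589123979.
By linearity of expectation: E[X] = Σ_H E[X_H] = 3201186852864000 · p^{19} = 3201186852864000 · 319479999370622926848/1978419655660313589123979 = 1022715173738237107931793611292672000/1978419655660313589123979.
Numerically: E[X] ≈ 5.1694e+11.

E[X] = 3201186852864000 · (12/19)^{19} = 1022715173738237107931793611292672000/1978419655660313589123979 ≈ 5.1694e+11.


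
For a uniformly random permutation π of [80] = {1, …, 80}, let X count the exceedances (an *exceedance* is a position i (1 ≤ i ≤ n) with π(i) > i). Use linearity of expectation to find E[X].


Write X = Σ_{i=1}^{80} X_i, where X_i = 1_{π(i) > i}.
For each fixed i, π(i) is uniform over {1, …, 80} (marginal of a uniform permutation), so P[π(i) > i] = (n − i)/n. Summing: Σ_{i=1}^{80} (n − i)/n = (0 + 1 + … + 79)/80 = 80(80 − 1)/(2·80) = (80 − 1)/2.
Hence E[X] = Σ_{i=1}^{80} (80 − i)/80 = 79/2 ≈ 39.500.

E[X] = 79/2 = 39.500.


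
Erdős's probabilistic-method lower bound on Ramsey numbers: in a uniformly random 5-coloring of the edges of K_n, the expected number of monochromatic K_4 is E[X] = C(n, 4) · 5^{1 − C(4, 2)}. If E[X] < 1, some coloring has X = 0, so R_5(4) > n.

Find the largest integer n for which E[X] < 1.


We need C(n, 4) · 5^{1 − 6} < 1, i.e. C(n, 4) < 5^{6 − 1} = 3125.
Check values of n near the boundary:
  n = 13: C(13, 4) = 715; 715 < 3125? YES
  n = 14: C(14, 4) = 1001; 1001 < 3125? YES
  n = 15: C(15, 4) = 1365; 1365 < 3125? YES
  n = 16: C(16, 4) = 1820; 1820 < 3125? YES
  n = 17: C(17, 4) = 2380; 2380 < 3125? YES
  n = 18: C(18, 4) = 3060; 3060 < 3125? YES
  n = 19: C(19, 4) = 3876; 3876 < 3125? NO
  n = 20: C(20, 4) = 4845; 4845 < 3125? NO
The largest n with C(n, 4) < 3125 is n = 18 (where E[X] = 612/625 ≈ 0.979). Hence R_5(4) > 18, i.e. R_5(4) ≥ 19.

Largest n = 18; hence R_5(4) > 18.


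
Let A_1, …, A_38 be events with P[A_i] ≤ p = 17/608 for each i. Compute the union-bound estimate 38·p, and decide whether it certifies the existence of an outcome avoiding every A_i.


Union bound: P[∪_{i=1}^{38} A_i] ≤ Σ_i P[A_i] ≤ 38·p = 38·(17/608) = 17/16.
Numerically: 17/16 ≈ 1.0625.
Is 17/16 < 1? NO.
Since the bound 17/16 is ≥ 1, the union bound is uninformative here; it does NOT by itself certify existence.

38·p = 17/16 ≈ 1.0625; existence NOT certified by the union bound.


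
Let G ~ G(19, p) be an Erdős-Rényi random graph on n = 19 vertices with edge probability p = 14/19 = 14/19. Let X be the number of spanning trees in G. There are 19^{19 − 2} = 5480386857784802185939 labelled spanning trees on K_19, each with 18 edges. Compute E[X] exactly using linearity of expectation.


K_19 has 19^{19 − 2} = 5480386857784802185939 labelled spanning trees.
For each such spanning tree H, let X_H = 1 if all 18 edges of H are present in G. Then P[X_H = 1] = p^{18} = (14/19)^{18} = 426878854210636742656/104127350297911241532841.
Summing the indicators: E[X] = Σ_H E[X_H] = 5480386857784802185939 · p^{18} = 5480386857784802185939 · 426878854210636742656/104127350297911241532841 = 426878854210636742656/19.
Numerically: E[X] ≈ 2.25e+19.

E[X] = 5480386857784802185939 · (14/19)^{18} = 426878854210636742656/19 ≈ 2.25e+19.


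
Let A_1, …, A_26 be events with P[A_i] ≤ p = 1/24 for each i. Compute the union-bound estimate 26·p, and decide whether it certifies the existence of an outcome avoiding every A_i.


Union bound: P[∪_{i=1}^{26} A_i] ≤ Σ_i P[A_i] ≤ 26·p = 26·(1/24) = 13/12.
Numerically: 13/12 ≈ 1.08333.
Is 13/12 < 1? NO.
Since the bound 13/12 is ≥ 1, the union bound is uninformative here; it does NOT by itself certify existence.

26·p = 13/12 ≈ 1.08333; existence NOT certified by the union bound.


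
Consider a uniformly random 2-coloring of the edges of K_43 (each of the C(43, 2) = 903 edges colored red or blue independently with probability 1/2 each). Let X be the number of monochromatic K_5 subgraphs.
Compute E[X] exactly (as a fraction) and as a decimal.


Let X = Σ_S X_S over the C(43, 5) = 962598 subsets S of size 5, where X_S = 1 if the K_5 on S is monochromatic.
For a fixed S, the K_5 on S has C(5, 2) = 10 edges. P[all 10 edges red] = (1/2)^10, and likewise for blue, so P[monochromatic] = 2·(1/2)^10 = 2^{1 − 10} = 1/512.
Summing: E[X] = C(43, 5) · 2^{1 − 10} = 962598 · 1/512 = 481299/256.
Numerically: E[X] ≈ 1880.07422.

E[X] = C(43,5)·2^(1−C(5,2)) = 481299/256 ≈ 1880.07422.


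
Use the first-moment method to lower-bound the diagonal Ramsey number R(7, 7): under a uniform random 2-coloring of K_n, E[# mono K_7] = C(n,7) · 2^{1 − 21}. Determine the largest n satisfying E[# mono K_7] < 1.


We need C(n, 7) · 2^{1 − 21} < 1, i.e. C(n, 7) < 2^{21 − 1} = 1048576.
Check values of n near the boundary:
  n = 22: C(22, 7) = 170544; 170544 < 1048576? YES
  n = 23: C(23, 7) = 245157; 245157 < 1048576? YES
  n = 24: C(24, 7) = 346104; 346104 < 1048576? YES
  n = 25: C(25, 7) = 480700; 480700 < 1048576? YES
  n = 26: C(26, 7) = 657800; 657800 < 1048576? YES
  n = 27: C(27, 7) = 888030; 888030 < 1048576? YES
  n = 28: C(28, 7) = 1184040; 1184040 < 1048576? NO
The largest n with C(n, 7) < 1048576 is n = 27 (where E[X] = 444015/524288 ≈ 0.8468914). Hence R(7, 7) > 27, i.e. R(7, 7) ≥ 28.

Largest n = 27; hence R(7, 7) > 27.


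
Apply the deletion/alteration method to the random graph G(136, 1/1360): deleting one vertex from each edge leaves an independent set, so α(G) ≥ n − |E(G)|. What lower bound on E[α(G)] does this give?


E[|E(G)|] = C(136, 2)·p = 9180 · (1/1360) = 27/4.
E[α(G)] ≥ n − E[|E(G)|] = 136 − 27/4 = 517/4.
Numerically: ≈ 129.250000.
(This is only a lower bound; the true E[α(G)] may be larger.)

E[α(G)] ≥ 517/4 ≈ 129.250000.


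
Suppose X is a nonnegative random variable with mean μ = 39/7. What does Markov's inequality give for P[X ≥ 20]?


μ = E[X] = 39/7, a = 20.
Markov: P[X ≥ 20] ≤ μ/a = (39/7)/20 = 39/140.
Numerically: ≈ 0.2786.
(Since a = 20 > μ = 5.5714, the bound 39/140 is < 1 and informative.)

P[X ≥ 20] ≤ 39/140 ≈ 0.2786.


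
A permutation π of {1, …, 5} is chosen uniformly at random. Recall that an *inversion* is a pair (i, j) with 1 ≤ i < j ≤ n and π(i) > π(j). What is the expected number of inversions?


Write X = Σ X_I over the C(5, 2) = 10 pairs i < j, with X_I the indicator of one inversion.
There are 10 indicators.
For each fixed pair i < j, the values π(i) and π(j) are two distinct elements of {1, …, 5} in uniformly random order; by symmetry P[π(i) > π(j)] = 1/2.
By linearity: E[X] = 10 · (1/2) = C(5, 2) · (1/2) = 10/2 = 5 ≈ 5.000.

E[X] = 5 = 5.000.


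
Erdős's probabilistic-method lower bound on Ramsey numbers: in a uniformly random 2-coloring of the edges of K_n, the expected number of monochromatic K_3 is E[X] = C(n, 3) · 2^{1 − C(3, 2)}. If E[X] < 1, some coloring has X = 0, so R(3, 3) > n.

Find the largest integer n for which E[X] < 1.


We need C(n, 3) · 2^{1 − 3} < 1, i.e. C(n, 3) < 2^{3 − 1} = 4.
Check values of n near the boundary:
  n = 3: C(3, 3) = 1; 1 < 4? YES
  n = 4: C(4, 3) = 4; 4 < 4? NO
  n = 5: C(5, 3) = 10; 10 < 4? NO
The largest n with C(n, 3) < 4 is n = 3 (where E[X] = 1/4 ≈ 0.250). Hence R(3, 3) > 3, i.e. R(3, 3) ≥ 4.

Largest n = 3; hence R(3, 3) > 3.


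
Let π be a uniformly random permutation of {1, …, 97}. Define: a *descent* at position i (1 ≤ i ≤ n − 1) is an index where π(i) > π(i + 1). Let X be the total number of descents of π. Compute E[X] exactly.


Write X = Σ X_I over i = 1, …, 96, with X_I the indicator of one descent.
There are 96 indicators.
For each fixed i, the pair (π(i), π(i+1)) is a uniformly random ordered pair of distinct values from {1, …, 97}; by symmetry P[π(i) > π(i+1)] = 1/2.
By linearity: E[X] = 96 · (1/2) = (97 − 1) · (1/2) = 48 ≈ 48.00000.

E[X] = 48 = 48.00000.


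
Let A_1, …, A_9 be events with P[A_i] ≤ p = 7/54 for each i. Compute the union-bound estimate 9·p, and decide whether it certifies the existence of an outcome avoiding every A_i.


Union bound: P[∪_{i=1}^{9} A_i] ≤ Σ_i P[A_i] ≤ 9·p = 9·(7/54) = 7/6.
Numerically: 7/6 ≈ 1.1666667.
Is 7/6 < 1? NO.
Since the bound 7/6 is ≥ 1, the union bound is uninformative here; it does NOT by itself certify existence.

9·p = 7/6 ≈ 1.1666667; existence NOT certified by the union bound.


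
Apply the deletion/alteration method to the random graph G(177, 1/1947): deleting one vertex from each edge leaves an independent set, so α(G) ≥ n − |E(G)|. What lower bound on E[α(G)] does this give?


E[|E(G)|] = C(177, 2)·p = 15576 · (1/1947) = 8.
E[α(G)] ≥ n − E[|E(G)|] = 177 − 8 = 169.
Numerically: ≈ 169.00000.
(This is only a lower bound; the true E[α(G)] may be larger.)

E[α(G)] ≥ 169 ≈ 169.00000.


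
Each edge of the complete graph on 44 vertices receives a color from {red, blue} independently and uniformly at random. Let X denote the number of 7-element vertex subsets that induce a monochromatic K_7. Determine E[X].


Let X = Σ_S X_S over the C(44, 7) = 38320568 subsets S of size 7, where X_S = 1 if the K_7 on S is monochromatic.
For a fixed S, the K_7 on S has C(7, 2) = 21 edges. P[all 21 edges red] = (1/2)^21, and likewise for blue, so P[monochromatic] = 2·(1/2)^21 = 2^{1 − 21} = 1/1048576.
Summing: E[X] = C(44, 7) · 2^{1 − 21} = 38320568 · 1/1048576 = 4790071/131072.
Numerically: E[X] ≈ 36.545.

E[X] = C(44,7)·2^(1−C(7,2)) = 4790071/131072 ≈ 36.545.


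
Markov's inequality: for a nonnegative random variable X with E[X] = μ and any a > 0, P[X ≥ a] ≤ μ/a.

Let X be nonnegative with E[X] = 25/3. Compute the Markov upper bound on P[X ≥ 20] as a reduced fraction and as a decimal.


μ = E[X] = 25/3, a = 20.
Markov: P[X ≥ 20] ≤ μ/a = (25/3)/20 = 5/12.
Numerically: ≈ 0.41667.
(Since a = 20 > μ = 8.33333, the bound 5/12 is < 1 and informative.)

P[X ≥ 20] ≤ 5/12 ≈ 0.41667.


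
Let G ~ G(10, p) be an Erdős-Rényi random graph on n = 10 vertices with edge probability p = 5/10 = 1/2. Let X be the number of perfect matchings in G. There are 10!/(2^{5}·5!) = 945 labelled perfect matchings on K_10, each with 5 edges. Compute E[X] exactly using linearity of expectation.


K_10 has 10!/(2^{5}·5!) = 945 labelled perfect matchings.
For each such perfect matching H, let X_H = 1 if all 5 edges of H are present in G. Then P[X_H = 1] = p^{5} = (1/2)^{5} = 1/32.
By linearity of expectation: E[X] = Σ_H E[X_H] = 945 · p^{5} = 945 · 1/32 = 945/32.
Numerically: E[X] ≈ 29.53.

E[X] = 945 · (1/2)^{5} = 945/32 ≈ 29.53.
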